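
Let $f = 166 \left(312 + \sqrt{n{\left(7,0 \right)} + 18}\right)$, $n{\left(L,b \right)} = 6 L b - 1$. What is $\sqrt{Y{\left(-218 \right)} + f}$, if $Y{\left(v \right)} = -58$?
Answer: $\sqrt{51734 + 166 \sqrt{17}} \approx 228.95$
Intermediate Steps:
$n{\left(L,b \right)} = -1 + 6 L b$ ($n{\left(L,b \right)} = 6 L b - 1 = -1 + 6 L b$)
$f = 51792 + 166 \sqrt{17}$ ($f = 166 \left(312 + \sqrt{\left(-1 + 6 \cdot 7 \cdot 0\right) + 18}\right) = 166 \left(312 + \sqrt{\left(-1 + 0\right) + 18}\right) = 166 \left(312 + \sqrt{-1 + 18}\right) = 166 \left(312 + \sqrt{17}\right) = 51792 + 166 \sqrt{17} \approx 52476.0$)
$\sqrt{Y{\left(-218 \right)} + f} = \sqrt{-58 + \left(51792 + 166 \sqrt{17}\right)} = \sqrt{51734 + 166 \sqrt{17}}$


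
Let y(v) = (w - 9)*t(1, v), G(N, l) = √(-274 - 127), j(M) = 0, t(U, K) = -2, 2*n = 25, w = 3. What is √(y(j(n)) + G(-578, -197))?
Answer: √(12 + I*√401) ≈ 4.2039 + 2.3817*I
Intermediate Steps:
n = 25/2 (n = (½)*25 = 25/2 ≈ 12.500)
G(N, l) = I*√401 (G(N, l) = √(-401) = I*√401)
y(v) = 12 (y(v) = (3 - 9)*(-2) = -6*(-2) = 12)
√(y(j(n)) + G(-578, -197)) = √(12 + I*√401)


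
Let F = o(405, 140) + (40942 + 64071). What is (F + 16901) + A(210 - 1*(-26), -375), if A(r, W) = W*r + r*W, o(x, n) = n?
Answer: -54946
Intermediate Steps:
A(r, W) = 2*W*r (A(r, W) = W*r + W*r = 2*W*r)
F = 105153 (F = 140 + (40942 + 64071) = 140 + 105013 = 105153)
(F + 16901) + A(210 - 1*(-26), -375) = (105153 + 16901) + 2*(-375)*(210 - 1*(-26)) = 122054 + 2*(-375)*(210 + 26) = 122054 + 2*(-375)*236 = 122054 - 177000 = -54946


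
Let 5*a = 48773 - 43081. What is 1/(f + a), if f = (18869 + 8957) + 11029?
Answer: 5/199967 ≈ 2.5004e-5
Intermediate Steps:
f = 38855 (f = 27826 + 11029 = 38855)
a = 5692/5 (a = (48773 - 43081)/5 = (⅕)*5692 = 5692/5 ≈ 1138.4)
1/(f + a) = 1/(38855 + 5692/5) = 1/(199967/5) = 5/199967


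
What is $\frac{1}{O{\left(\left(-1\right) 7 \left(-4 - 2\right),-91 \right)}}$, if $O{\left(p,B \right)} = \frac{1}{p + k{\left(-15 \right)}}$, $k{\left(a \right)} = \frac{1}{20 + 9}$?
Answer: $\frac{1219}{29} \approx 42.034$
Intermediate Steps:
$k{\left(a \right)} = \frac{1}{29}$
$O{\left(p,B \right)} = \frac{1}{\frac{1}{29} + p}$ ($O{\left(p,B \right)} = \frac{1}{p + \frac{1}{29}} = \frac{1}{\frac{1}{29} + p}$)
$\frac{1}{O{\left(\left(-1\right) 7 \left(-4 - 2\right),-91 \right)}} = \frac{1}{29 \frac{1}{1 + 29 \left(-1\right) 7 \left(-4 - 2\right)}} = \frac{1}{29 \frac{1}{1 + 29 \left(- 7 \left(-4 - 2\right)\right)}} = \frac{1}{29 \frac{1}{1 + 29 \left(\left(-7\right) \left(-6\right)\right)}} = \frac{1}{29 \frac{1}{1 + 29 \cdot 42}} = \frac{1}{29 \frac{1}{1 + 1218}} = \frac{1}{29 \cdot \frac{1}{1219}} = \frac{1}{\frac{29}{1219}} = \frac{1219}{29}$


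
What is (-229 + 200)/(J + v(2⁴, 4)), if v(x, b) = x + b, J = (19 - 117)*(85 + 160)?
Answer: 29/23990 ≈ 0.0012088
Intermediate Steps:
J = -24010 (J = -98*245 = -24010)
v(x, b) = b + x
(-229 + 200)/(J + v(2⁴, 4)) = (-229 + 200)/(-24010 + (4 + 2⁴)) = -29/(-24010 + (4 + 16)) = -29/(-24010 + 20) = -29/(-23990) = -29*(-1/23990) = 29/23990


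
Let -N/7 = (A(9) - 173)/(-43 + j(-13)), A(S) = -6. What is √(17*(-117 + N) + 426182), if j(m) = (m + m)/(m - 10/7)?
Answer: 2*√1833873027798/4161 ≈ 650.90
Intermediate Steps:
j(m) = 2*m/(-10/7 + m) (j(m) = (2*m)/(m - 10*⅐) = (2*m)/(m - 10/7) = (2*m)/(-10/7 + m) = 2*m/(-10/7 + m))
N = -126553/4161 (N = -7*(-6 - 173)/(-43 + 14*(-13)/(-10 + 7*(-13))) = -(-1253)/(-43 + 14*(-13)/(-10 - 91)) = -(-1253)/(-43 + 14*(-13)/(-101)) = -(-1253)/(-43 + 14*(-13)*(-1/101)) = -(-1253)/(-43 + 182/101) = -(-1253)/(-4161/101) = -(-1253)*(-101)/4161 = -7*18079/4161 = -126553/4161 ≈ -30.414)
√(17*(-117 + N) + 426182) = √(17*(-117 - 126553/4161) + 426182) = √(17*(-613390/4161) + 426182) = √(-10427630/4161 + 426182) = √(1762915672/4161) = 2*√1833873027798/4161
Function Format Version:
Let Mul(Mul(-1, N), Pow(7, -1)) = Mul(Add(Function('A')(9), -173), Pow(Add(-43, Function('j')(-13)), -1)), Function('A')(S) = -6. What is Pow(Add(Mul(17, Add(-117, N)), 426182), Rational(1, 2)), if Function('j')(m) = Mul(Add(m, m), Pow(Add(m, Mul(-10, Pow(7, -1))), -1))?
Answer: Mul(Rational(2, 4161), Pow(1833873027798, Rational(1, 2))) ≈ 650.90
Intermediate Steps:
Function('j')(m) = Mul(2, m, Pow(Add(Rational(-10, 7), m), -1)) (Function('j')(m) = Mul(Mul(2, m), Pow(Add(m, Mul(-10, Rational(1, 7))), -1)) = Mul(Mul(2, m), Pow(Add(m, Rational(-10, 7)), -1)) = Mul(Mul(2, m), Pow(Add(Rational(-10, 7), m), -1)) = Mul(2, m, Pow(Add(Rational(-10, 7), m), -1)))
N = Rational(-126553, 4161) (N = Mul(-7, Mul(Add(-6, -173), Pow(Add(-43, Mul(14, -13, Pow(Add(-10, Mul(7, -13)), -1))), -1))) = Mul(-7, Mul(-179, Pow(Add(-43, Mul(14, -13, Pow(Add(-10, -91), -1))), -1))) = Mul(-7, Mul(-179, Pow(Add(-43, Mul(14, -13, Pow(-101, -1))), -1))) = Mul(-7, Mul(-179, Pow(Add(-43, Mul(14, -13, Rational(-1, 101))), -1))) = Mul(-7, Mul(-179, Pow(Add(-43, Rational(182, 101)), -1))) = Mul(-7, Mul(-179, Pow(Rational(-4161, 101), -1))) = Mul(-7, Mul(-179, Rational(-101, 4161))) = Mul(-7, Rational(18079, 4161)) = Rational(-126553, 4161) ≈ -30.414)
Pow(Add(Mul(17, Add(-117, N)), 426182), Rational(1, 2)) = Pow(Add(Mul(17, Add(-117, Rational(-126553, 4161))), 426182), Rational(1, 2)) = Pow(Add(Mul(17, Rational(-613390, 4161)), 426182), Rational(1, 2)) = Pow(Add(Rational(-10427630, 4161), 426182), Rational(1, 2)) = Pow(Rational(1762915672, 4161), Rational(1, 2)) = Mul(Rational(2, 4161), Pow(1833873027798, Rational(1, 2)))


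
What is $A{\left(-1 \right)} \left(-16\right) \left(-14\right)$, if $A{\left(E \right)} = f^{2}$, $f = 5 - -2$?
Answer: $10976$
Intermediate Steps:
$f = 7$ ($f = 5 + 2 = 7$)
$A{\left(E \right)} = 49$ ($A{\left(E \right)} = 7^{2} = 49$)
$A{\left(-1 \right)} \left(-16\right) \left(-14\right) = 49 \left(-16\right) \left(-14\right) = \left(-784\right) \left(-14\right) = 10976$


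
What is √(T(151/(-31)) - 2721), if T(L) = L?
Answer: I*√2619562/31 ≈ 52.21*I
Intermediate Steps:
√(T(151/(-31)) - 2721) = √(151/(-31) - 2721) = √(151*(-1/31) - 2721) = √(-151/31 - 2721) = √(-84502/31) = I*√2619562/31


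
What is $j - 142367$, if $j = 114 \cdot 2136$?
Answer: $101137$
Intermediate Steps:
$j = 243504$
$j - 142367 = 243504 - 142367 = 101137$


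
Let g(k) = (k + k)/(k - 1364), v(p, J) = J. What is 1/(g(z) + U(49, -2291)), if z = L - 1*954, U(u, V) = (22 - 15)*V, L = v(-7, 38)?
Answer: -285/4570316 ≈ -6.2359e-5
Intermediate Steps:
L = 38
U(u, V) = 7*V
z = -916 (z = 38 - 1*954 = 38 - 954 = -916)
g(k) = 2*k/(-1364 + k) (g(k) = (2*k)/(-1364 + k) = 2*k/(-1364 + k))
1/(g(z) + U(49, -2291)) = 1/(2*(-916)/(-1364 - 916) + 7*(-2291)) = 1/(2*(-916)/(-2280) - 16037) = 1/(2*(-916)*(-1/2280) - 16037) = 1/(229/285 - 16037) = 1/(-4570316/285) = -285/4570316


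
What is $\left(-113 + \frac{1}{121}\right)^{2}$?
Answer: $\frac{186923584}{14641} \approx 12767.0$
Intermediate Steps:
$\left(-113 + \frac{1}{121}\right)^{2} = \left(- \frac{13672}{121}\right)^{2} = \frac{186923584}{14641}$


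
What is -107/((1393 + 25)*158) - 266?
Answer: -59595811/224044 ≈ -266.00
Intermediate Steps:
-107/((1393 + 25)*158) - 266 = -107/(1418*158) - 266 = -107*1/224044 - 266 = -107/224044 - 266 = -59595811/224044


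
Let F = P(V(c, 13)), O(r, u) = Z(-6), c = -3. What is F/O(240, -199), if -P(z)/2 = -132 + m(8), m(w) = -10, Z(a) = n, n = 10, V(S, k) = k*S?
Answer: 142/5 ≈ 28.400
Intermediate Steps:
V(S, k) = S*k
Z(a) = 10
O(r, u) = 10
P(z) = 284 (P(z) = -2*(-132 - 10) = -2*(-142) = 284)
F = 284
F/O(240, -199) = 284/10 = 284*(⅒) = 142/5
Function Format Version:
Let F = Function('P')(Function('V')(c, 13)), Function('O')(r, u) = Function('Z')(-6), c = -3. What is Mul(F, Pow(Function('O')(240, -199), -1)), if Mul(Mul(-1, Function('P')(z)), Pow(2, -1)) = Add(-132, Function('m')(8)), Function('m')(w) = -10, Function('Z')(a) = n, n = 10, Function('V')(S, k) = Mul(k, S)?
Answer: Rational(142, 5) ≈ 28.400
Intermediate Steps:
Function('V')(S, k) = Mul(S, k)
Function('Z')(a) = 10
Function('O')(r, u) = 10
Function('P')(z) = 284 (Function('P')(z) = Mul(-2, Add(-132, -10)) = Mul(-2, -142) = 284)
F = 284
Mul(F, Pow(Function('O')(240, -199), -1)) = Mul(284, Pow(10, -1)) = Mul(284, Rational(1, 10)) = Rational(142, 5)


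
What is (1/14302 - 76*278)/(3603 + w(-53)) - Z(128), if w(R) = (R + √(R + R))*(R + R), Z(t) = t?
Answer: -160621571275947/1233087790814 - 16015150715*I*√106/616543895407 ≈ -130.26 - 0.26744*I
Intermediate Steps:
w(R) = 2*R*(R + √2*√R) (w(R) = (R + √(2*R))*(2*R) = (R + √2*√R)*(2*R) = 2*R*(R + √2*√R))
(1/14302 - 76*278)/(3603 + w(-53)) - Z(128) = (1/14302 - 76*278)/(3603 + (2*(-53)² + 2*√2*(-53)^(3/2))) - 1*128 = (1/14302 - 21128)/(3603 + (2*2809 + 2*√2*(-53*I*√53))) - 128 = -302172655/(14302*(3603 + (5618 - 106*I*√106))) - 128 = -302172655/(14302*(9221 - 106*I*√106)) - 128 = -128 - 302172655/(14302*(9221 - 106*I*√106))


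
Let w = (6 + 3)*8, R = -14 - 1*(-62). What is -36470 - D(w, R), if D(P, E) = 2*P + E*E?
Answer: -38918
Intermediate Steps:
R = 48 (R = -14 + 62 = 48)
w = 72 (w = 9*8 = 72)
D(P, E) = E² + 2*P (D(P, E) = 2*P + E² = E² + 2*P)
-36470 - D(w, R) = -36470 - (48² + 2*72) = -36470 - (2304 + 144) = -36470 - 1*2448 = -36470 - 2448 = -38918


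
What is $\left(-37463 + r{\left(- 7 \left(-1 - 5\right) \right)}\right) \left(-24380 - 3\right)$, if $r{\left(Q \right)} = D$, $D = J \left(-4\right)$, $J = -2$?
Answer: $913265265$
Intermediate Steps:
$D = 8$ ($D = \left(-2\right) \left(-4\right) = 8$)
$r{\left(Q \right)} = 8$
$\left(-37463 + r{\left(- 7 \left(-1 - 5\right) \right)}\right) \left(-24380 - 3\right) = \left(-37463 + 8\right) \left(-24380 - 3\right) = - 37455 \left(-24380 + \left(-3 + 0\right)\right) = - 37455 \left(-24380 - 3\right) = \left(-37455\right) \left(-24383\right) = 913265265$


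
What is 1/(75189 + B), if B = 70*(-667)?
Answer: 1/28499 ≈ 3.5089e-5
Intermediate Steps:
B = -46690
1/(75189 + B) = 1/(75189 - 46690) = 1/28499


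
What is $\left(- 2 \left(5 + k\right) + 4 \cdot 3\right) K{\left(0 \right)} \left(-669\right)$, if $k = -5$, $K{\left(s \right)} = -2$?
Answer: $16056$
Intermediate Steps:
$\left(- 2 \left(5 + k\right) + 4 \cdot 3\right) K{\left(0 \right)} \left(-669\right) = \left(- 2 \left(5 - 5\right) + 4 \cdot 3\right) \left(-2\right) \left(-669\right) = \left(\left(-2\right) 0 + 12\right) \left(-2\right) \left(-669\right) = \left(0 + 12\right) \left(-2\right) \left(-669\right) = 12 \left(-2\right) \left(-669\right) = \left(-24\right) \left(-669\right) = 16056$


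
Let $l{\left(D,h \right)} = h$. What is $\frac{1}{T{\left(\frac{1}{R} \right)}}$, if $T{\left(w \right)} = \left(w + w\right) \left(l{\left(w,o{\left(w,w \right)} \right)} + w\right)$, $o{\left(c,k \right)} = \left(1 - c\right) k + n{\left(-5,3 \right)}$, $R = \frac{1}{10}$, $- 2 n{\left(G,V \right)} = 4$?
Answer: $- \frac{1}{1640} \approx -0.00060976$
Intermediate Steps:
$n{\left(G,V \right)} = -2$ ($n{\left(G,V \right)} = \left(- \frac{1}{2}\right) 4 = -2$)
$R = \frac{1}{10} \approx 0.1$
$o{\left(c,k \right)} = -2 + k \left(1 - c\right)$ ($o{\left(c,k \right)} = \left(1 - c\right) k - 2 = k \left(1 - c\right) - 2 = -2 + k \left(1 - c\right)$)
$T{\left(w \right)} = 2 w \left(-2 - w^{2} + 2 w\right)$ ($T{\left(w \right)} = \left(w + w\right) \left(\left(-2 + w - w w\right) + w\right) = 2 w \left(\left(-2 + w - w^{2}\right) + w\right) = 2 w \left(-2 - w^{2} + 2 w\right)$)
$\frac{1}{T{\left(\frac{1}{R} \right)}} = \frac{1}{2 \frac{1}{\frac{1}{10}} \left(-2 - \left(\frac{1}{\frac{1}{10}}\right)^{2} + 2 \frac{1}{\frac{1}{10}}\right)} = \frac{1}{2 \cdot 10 \left(-2 - 10^{2} + 2 \cdot 10\right)} = \frac{1}{2 \cdot 10 \left(-2 - 100 + 20\right)} = \frac{1}{2 \cdot 10 \left(-82\right)} = \frac{1}{-1640} = - \frac{1}{1640}$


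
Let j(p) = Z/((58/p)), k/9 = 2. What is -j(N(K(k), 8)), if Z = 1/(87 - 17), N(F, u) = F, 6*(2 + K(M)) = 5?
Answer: 1/3480 ≈ 0.00028736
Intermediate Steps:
k = 18 (k = 9*2 = 18)
K(M) = -7/6 (K(M) = -2 + (1/6)*5 = -2 + 5/6 = -7/6)
Z = 1/70 ≈ 0.014286
j(p) = p/4060 (j(p) = 1/(70*((58/p))) = (p/58)/70 = p/4060)
-j(N(K(k), 8)) = -(-7)/(4060*6) = -1*(-1/3480) = 1/3480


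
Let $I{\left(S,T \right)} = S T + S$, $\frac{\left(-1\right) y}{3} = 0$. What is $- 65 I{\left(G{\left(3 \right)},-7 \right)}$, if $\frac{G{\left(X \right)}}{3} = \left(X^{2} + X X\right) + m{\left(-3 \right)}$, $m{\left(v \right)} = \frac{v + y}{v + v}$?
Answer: $21645$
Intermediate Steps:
$y = 0$ ($y = \left(-3\right) 0 = 0$)
$m{\left(v \right)} = \frac{1}{2}$ ($m{\left(v \right)} = \frac{v + 0}{v + v} = \frac{v}{2 v} = v \frac{1}{2 v} = \frac{1}{2}$)
$G{\left(X \right)} = \frac{3}{2} + 6 X^{2}$ ($G{\left(X \right)} = 3 \left(\left(X^{2} + X X\right) + \frac{1}{2}\right) = 3 \left(\left(X^{2} + X^{2}\right) + \frac{1}{2}\right) = 3 \left(2 X^{2} + \frac{1}{2}\right) = 3 \left(\frac{1}{2} + 2 X^{2}\right) = \frac{3}{2} + 6 X^{2}$)
$I{\left(S,T \right)} = S + S T$
$- 65 I{\left(G{\left(3 \right)},-7 \right)} = - 65 \left(\frac{3}{2} + 6 \cdot 3^{2}\right) \left(1 - 7\right) = - 65 \left(\frac{3}{2} + 6 \cdot 9\right) \left(-6\right) = - 65 \left(\frac{3}{2} + 54\right) \left(-6\right) = - 65 \cdot \frac{111}{2} \left(-6\right) = \left(-65\right) \left(-333\right) = 21645$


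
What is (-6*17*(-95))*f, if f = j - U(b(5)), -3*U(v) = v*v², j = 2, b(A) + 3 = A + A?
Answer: 1127270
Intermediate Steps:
b(A) = -3 + 2*A (b(A) = -3 + (A + A) = -3 + 2*A)
U(v) = -v³/3 (U(v) = -v*v²/3 = -v³/3)
f = 349/3 (f = 2 - (-1)*(-3 + 2*5)³/3 = 2 - (-1)*(-3 + 10)³/3 = 2 - (-1)*7³/3 = 2 - (-1)*343/3 = 2 - 1*(-343/3) = 2 + 343/3 = 349/3 ≈ 116.33)
(-6*17*(-95))*f = (-6*17*(-95))*(349/3) = -102*(-95)*(349/3) = 9690*(349/3) = 1127270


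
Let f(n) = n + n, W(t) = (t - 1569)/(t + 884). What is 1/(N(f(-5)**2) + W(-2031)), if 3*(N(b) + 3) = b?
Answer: 3441/115177 ≈ 0.029876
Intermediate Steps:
W(t) = (-1569 + t)/(884 + t)
f(n) = 2*n
N(b) = -3 + b/3
1/(N(f(-5)**2) + W(-2031)) = 1/((-3 + (2*(-5))**2/3) + (-1569 - 2031)/(884 - 2031)) = 1/((-3 + (1/3)*(-10)**2) - 3600/(-1147)) = 1/((-3 + (1/3)*100) - 1/1147*(-3600)) = 1/((-3 + 100/3) + 3600/1147) = 1/(91/3 + 3600/1147) = 1/(115177/3441) = 3441/115177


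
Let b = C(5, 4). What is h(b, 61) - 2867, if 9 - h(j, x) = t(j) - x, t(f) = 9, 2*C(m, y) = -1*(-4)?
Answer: -2806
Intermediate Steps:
C(m, y) = 2 (C(m, y) = (-1*(-4))/2 = (1/2)*4 = 2)
b = 2
h(j, x) = x (h(j, x) = 9 - (9 - x) = 9 + (-9 + x) = x)
h(b, 61) - 2867 = 61 - 2867 = -2806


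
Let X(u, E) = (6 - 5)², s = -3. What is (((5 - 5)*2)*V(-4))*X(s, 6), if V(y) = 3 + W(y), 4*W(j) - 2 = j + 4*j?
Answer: 0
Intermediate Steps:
X(u, E) = 1 (X(u, E) = 1² = 1)
W(j) = ½ + 5*j/4 (W(j) = ½ + (j + 4*j)/4 = ½ + (5*j)/4 = ½ + 5*j/4)
V(y) = 7/2 + 5*y/4 (V(y) = 3 + (½ + 5*y/4) = 7/2 + 5*y/4)
(((5 - 5)*2)*V(-4))*X(s, 6) = (((5 - 5)*2)*(7/2 + (5/4)*(-4)))*1 = ((0*2)*(7/2 - 5))*1 = (0*(-3/2))*1 = 0*1 = 0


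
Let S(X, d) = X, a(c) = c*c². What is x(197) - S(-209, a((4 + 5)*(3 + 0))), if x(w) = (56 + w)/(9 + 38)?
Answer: 10076/47 ≈ 214.38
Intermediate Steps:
x(w) = 56/47 + w/47 (x(w) = (56 + w)/47 = (56 + w)*(1/47) = 56/47 + w/47)
a(c) = c³
x(197) - S(-209, a((4 + 5)*(3 + 0))) = (56/47 + (1/47)*197) - 1*(-209) = (56/47 + 197/47) + 209 = 253/47 + 209 = 10076/47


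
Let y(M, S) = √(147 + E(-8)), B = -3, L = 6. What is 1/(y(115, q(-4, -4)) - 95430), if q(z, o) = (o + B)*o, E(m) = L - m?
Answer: -95430/9106884739 - √161/9106884739 ≈ -1.0480e-5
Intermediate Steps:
E(m) = 6 - m
q(z, o) = o*(-3 + o) (q(z, o) = (o - 3)*o = (-3 + o)*o = o*(-3 + o))
y(M, S) = √161 (y(M, S) = √(147 + (6 - 1*(-8))) = √(147 + (6 + 8)) = √(147 + 14) = √161)
1/(y(115, q(-4, -4)) - 95430) = 1/(√161 - 95430) = 1/(-95430 + √161)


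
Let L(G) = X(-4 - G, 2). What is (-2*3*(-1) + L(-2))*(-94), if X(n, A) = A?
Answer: -752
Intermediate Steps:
L(G) = 2
(-2*3*(-1) + L(-2))*(-94) = (-2*3*(-1) + 2)*(-94) = (-6*(-1) + 2)*(-94) = (6 + 2)*(-94) = 8*(-94) = -752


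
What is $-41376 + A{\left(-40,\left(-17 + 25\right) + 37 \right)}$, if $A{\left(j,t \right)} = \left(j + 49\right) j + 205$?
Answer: $-41531$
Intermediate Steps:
$A{\left(j,t \right)} = 205 + j \left(49 + j\right)$ ($A{\left(j,t \right)} = \left(49 + j\right) j + 205 = j \left(49 + j\right) + 205 = 205 + j \left(49 + j\right)$)
$-41376 + A{\left(-40,\left(-17 + 25\right) + 37 \right)} = -41376 + \left(205 + \left(-40\right)^{2} + 49 \left(-40\right)\right) = -41376 + \left(205 + 1600 - 1960\right) = -41376 - 155 = -41531$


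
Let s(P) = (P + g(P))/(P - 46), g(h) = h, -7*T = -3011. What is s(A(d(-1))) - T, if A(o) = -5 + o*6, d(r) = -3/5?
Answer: -117343/273 ≈ -429.83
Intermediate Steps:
T = 3011/7 (T = -⅐*(-3011) = 3011/7 ≈ 430.14)
d(r) = -⅗ (d(r) = -3*⅕ = -⅗)
A(o) = -5 + 6*o
s(P) = 2*P/(-46 + P) (s(P) = (P + P)/(P - 46) = (2*P)/(-46 + P) = 2*P/(-46 + P))
s(A(d(-1))) - T = 2*(-5 + 6*(-⅗))/(-46 + (-5 + 6*(-⅗))) - 1*3011/7 = 2*(-5 - 18/5)/(-46 + (-5 - 18/5)) - 3011/7 = 2*(-43/5)/(-46 - 43/5) - 3011/7 = 2*(-43/5)/(-273/5) - 3011/7 = 2*(-43/5)*(-5/273) - 3011/7 = 86/273 - 3011/7 = -117343/273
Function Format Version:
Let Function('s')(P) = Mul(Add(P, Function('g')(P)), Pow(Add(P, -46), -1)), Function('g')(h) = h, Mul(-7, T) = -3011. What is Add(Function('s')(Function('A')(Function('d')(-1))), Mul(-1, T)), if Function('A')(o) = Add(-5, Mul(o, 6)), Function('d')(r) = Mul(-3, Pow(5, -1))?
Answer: Rational(-117343, 273) ≈ -429.83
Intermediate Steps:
T = Rational(3011, 7) (T = Mul(Rational(-1, 7), -3011) = Rational(3011, 7) ≈ 430.14)
Function('d')(r) = Rational(-3, 5) (Function('d')(r) = Mul(-3, Rational(1, 5)) = Rational(-3, 5))
Function('A')(o) = Add(-5, Mul(6, o))
Function('s')(P) = Mul(2, P, Pow(Add(-46, P), -1)) (Function('s')(P) = Mul(Add(P, P), Pow(Add(P, -46), -1)) = Mul(Mul(2, P), Pow(Add(-46, P), -1)) = Mul(2, P, Pow(Add(-46, P), -1)))
Add(Function('s')(Function('A')(Function('d')(-1))), Mul(-1, T)) = Add(Mul(2, Add(-5, Mul(6, Rational(-3, 5))), Pow(Add(-46, Add(-5, Mul(6, Rational(-3, 5)))), -1)), Mul(-1, Rational(3011, 7))) = Add(Mul(2, Add(-5, Rational(-18, 5)), Pow(Add(-46, Add(-5, Rational(-18, 5))), -1)), Rational(-3011, 7)) = Add(Mul(2, Rational(-43, 5), Pow(Add(-46, Rational(-43, 5)), -1)), Rational(-3011, 7)) = Add(Mul(2, Rational(-43, 5), Pow(Rational(-273, 5), -1)), Rational(-3011, 7)) = Add(Mul(2, Rational(-43, 5), Rational(-5, 273)), Rational(-3011, 7)) = Add(Rational(86, 273), Rational(-3011, 7)) = Rational(-117343, 273)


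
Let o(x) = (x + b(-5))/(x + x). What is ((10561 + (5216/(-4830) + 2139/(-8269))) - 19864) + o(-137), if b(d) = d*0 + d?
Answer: -25453763808869/2735839995 ≈ -9303.8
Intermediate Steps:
b(d) = d (b(d) = 0 + d = d)
o(x) = (-5 + x)/(2*x) (o(x) = (x - 5)/(x + x) = (-5 + x)/((2*x)) = (-5 + x)*(1/(2*x)) = (-5 + x)/(2*x))
((10561 + (5216/(-4830) + 2139/(-8269))) - 19864) + o(-137) = ((10561 + (5216/(-4830) + 2139/(-8269))) - 19864) + (½)*(-5 - 137)/(-137) = ((10561 + (5216*(-1/4830) + 2139*(-1/8269))) - 19864) + (½)*(-1/137)*(-142) = ((10561 + (-2608/2415 - 2139/8269)) - 19864) + 71/137 = ((10561 - 26731237/19969635) - 19864) + 71/137 = (210872583998/19969635 - 19864) + 71/137 = -185804245642/19969635 + 71/137 = -25453763808869/2735839995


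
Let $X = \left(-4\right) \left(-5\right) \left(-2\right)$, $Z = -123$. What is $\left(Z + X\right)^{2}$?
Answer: $26569$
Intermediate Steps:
$X = -40$ ($X = 20 \left(-2\right) = -40$)
$\left(Z + X\right)^{2} = \left(-123 - 40\right)^{2} = \left(-163\right)^{2} = 26569$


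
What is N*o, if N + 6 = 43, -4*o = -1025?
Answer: 37925/4 ≈ 9481.3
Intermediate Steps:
o = 1025/4 (o = -¼*(-1025) = 1025/4 ≈ 256.25)
N = 37 (N = -6 + 43 = 37)
N*o = 37*(1025/4) = 37925/4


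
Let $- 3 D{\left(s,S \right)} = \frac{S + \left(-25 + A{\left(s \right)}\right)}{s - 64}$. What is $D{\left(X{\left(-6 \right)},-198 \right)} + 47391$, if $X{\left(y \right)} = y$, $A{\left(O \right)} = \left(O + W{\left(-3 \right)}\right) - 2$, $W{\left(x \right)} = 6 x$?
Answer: $\frac{3317287}{70} \approx 47390.0$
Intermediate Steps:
$A{\left(O \right)} = -20 + O$ ($A{\left(O \right)} = \left(O + 6 \left(-3\right)\right) - 2 = \left(O - 18\right) - 2 = \left(-18 + O\right) - 2 = -20 + O$)
$D{\left(s,S \right)} = - \frac{-45 + S + s}{3 \left(-64 + s\right)}$ ($D{\left(s,S \right)} = - \frac{\left(S + \left(-25 + \left(-20 + s\right)\right)\right) \frac{1}{s - 64}}{3} = - \frac{\left(S + \left(-45 + s\right)\right) \frac{1}{-64 + s}}{3} = - \frac{\left(-45 + S + s\right) \frac{1}{-64 + s}}{3} = - \frac{\frac{1}{-64 + s} \left(-45 + S + s\right)}{3} = - \frac{-45 + S + s}{3 \left(-64 + s\right)}$)
$D{\left(X{\left(-6 \right)},-198 \right)} + 47391 = \frac{45 - -198 - -6}{3 \left(-64 - 6\right)} + 47391 = \frac{45 + 198 + 6}{3 \left(-70\right)} + 47391 = \frac{1}{3} \left(- \frac{1}{70}\right) 249 + 47391 = - \frac{83}{70} + 47391 = \frac{3317287}{70}$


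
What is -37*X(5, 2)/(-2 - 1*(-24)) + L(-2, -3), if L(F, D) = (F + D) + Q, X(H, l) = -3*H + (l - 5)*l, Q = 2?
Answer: 711/22 ≈ 32.318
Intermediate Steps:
X(H, l) = -3*H + l*(-5 + l) (X(H, l) = -3*H + (-5 + l)*l = -3*H + l*(-5 + l))
L(F, D) = 2 + D + F (L(F, D) = (F + D) + 2 = (D + F) + 2 = 2 + D + F)
-37*X(5, 2)/(-2 - 1*(-24)) + L(-2, -3) = -37*(2² - 5*2 - 3*5)/(-2 - 1*(-24)) + (2 - 3 - 2) = -37*(4 - 10 - 15)/(-2 + 24) - 3 = -(-777)/22 - 3 = -37*(-21/22) - 3 = 777/22 - 3 = 711/22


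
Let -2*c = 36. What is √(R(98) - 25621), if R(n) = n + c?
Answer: I*√25541 ≈ 159.82*I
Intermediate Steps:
c = -18 (c = -½*36 = -18)
R(n) = -18 + n (R(n) = n - 18 = -18 + n)
√(R(98) - 25621) = √((-18 + 98) - 25621) = √(80 - 25621) = √(-25541) = I*√25541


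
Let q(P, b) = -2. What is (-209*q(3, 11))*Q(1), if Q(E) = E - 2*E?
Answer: -418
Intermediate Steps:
Q(E) = -E
(-209*q(3, 11))*Q(1) = (-209*(-2))*(-1*1) = 418*(-1) = -418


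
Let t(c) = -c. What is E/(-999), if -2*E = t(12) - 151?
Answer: -163/1998 ≈ -0.081582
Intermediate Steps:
E = 163/2 (E = -(-1*12 - 151)/2 = -(-12 - 151)/2 = -½*(-163) = 163/2 ≈ 81.500)
E/(-999) = (163/2)/(-999) = (163/2)*(-1/999) = -163/1998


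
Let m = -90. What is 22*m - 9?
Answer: -1989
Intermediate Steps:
22*m - 9 = 22*(-90) - 9 = -1980 - 9 = -1989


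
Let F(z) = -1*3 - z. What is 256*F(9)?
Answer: -3072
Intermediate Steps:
F(z) = -3 - z
256*F(9) = 256*(-3 - 1*9) = 256*(-3 - 9) = 256*(-12) = -3072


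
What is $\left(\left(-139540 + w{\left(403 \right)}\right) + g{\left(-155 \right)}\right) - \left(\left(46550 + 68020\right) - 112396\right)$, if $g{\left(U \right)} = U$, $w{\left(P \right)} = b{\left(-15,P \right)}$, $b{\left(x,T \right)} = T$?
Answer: $-141466$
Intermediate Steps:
$w{\left(P \right)} = P$
$\left(\left(-139540 + w{\left(403 \right)}\right) + g{\left(-155 \right)}\right) - \left(\left(46550 + 68020\right) - 112396\right) = \left(\left(-139540 + 403\right) - 155\right) - \left(\left(46550 + 68020\right) - 112396\right) = \left(-139137 - 155\right) - \left(114570 - 112396\right) = -139292 - 2174 = -141466$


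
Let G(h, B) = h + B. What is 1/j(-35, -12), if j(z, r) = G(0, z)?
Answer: -1/35 ≈ -0.028571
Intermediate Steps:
G(h, B) = B + h
j(z, r) = z (j(z, r) = z + 0 = z)
1/j(-35, -12) = 1/(-35) = -1/35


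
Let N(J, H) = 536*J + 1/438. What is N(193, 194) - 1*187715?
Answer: -36908945/438 ≈ -84267.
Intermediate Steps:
N(J, H) = 1/438 + 536*J (N(J, H) = 536*J + 1/438 = 1/438 + 536*J)
N(193, 194) - 1*187715 = (1/438 + 536*193) - 1*187715 = (1/438 + 103448) - 187715 = 45310225/438 - 187715 = -36908945/438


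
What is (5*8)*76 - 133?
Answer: 2907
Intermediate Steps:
(5*8)*76 - 133 = 40*76 - 133 = 3040 - 133 = 2907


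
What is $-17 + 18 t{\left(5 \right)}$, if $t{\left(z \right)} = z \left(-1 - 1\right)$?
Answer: $-197$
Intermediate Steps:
$t{\left(z \right)} = - 2 z$ ($t{\left(z \right)} = z \left(-2\right) = - 2 z$)
$-17 + 18 t{\left(5 \right)} = -17 + 18 \left(\left(-2\right) 5\right) = -17 + 18 \left(-10\right) = -17 - 180 = -197$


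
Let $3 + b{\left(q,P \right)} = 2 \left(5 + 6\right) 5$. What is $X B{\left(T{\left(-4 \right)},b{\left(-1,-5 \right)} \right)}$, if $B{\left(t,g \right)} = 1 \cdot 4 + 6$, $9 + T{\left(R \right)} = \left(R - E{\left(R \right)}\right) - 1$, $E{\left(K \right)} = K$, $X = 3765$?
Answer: $37650$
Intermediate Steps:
$T{\left(R \right)} = -10$ ($T{\left(R \right)} = -9 + \left(\left(R - R\right) - 1\right) = -9 + \left(0 - 1\right) = -9 - 1 = -10$)
$b{\left(q,P \right)} = 107$ ($b{\left(q,P \right)} = -3 + 2 \left(5 + 6\right) 5 = -3 + 2 \cdot 11 \cdot 5 = -3 + 22 \cdot 5 = -3 + 110 = 107$)
$B{\left(t,g \right)} = 10$ ($B{\left(t,g \right)} = 4 + 6 = 10$)
$X B{\left(T{\left(-4 \right)},b{\left(-1,-5 \right)} \right)} = 3765 \cdot 10 = 37650$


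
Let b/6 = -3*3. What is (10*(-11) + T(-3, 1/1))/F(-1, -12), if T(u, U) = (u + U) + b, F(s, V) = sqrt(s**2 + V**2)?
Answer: -166*sqrt(145)/145 ≈ -13.786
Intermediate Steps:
b = -54 (b = 6*(-3*3) = 6*(-9) = -54)
F(s, V) = sqrt(V**2 + s**2)
T(u, U) = -54 + U + u (T(u, U) = (u + U) - 54 = (U + u) - 54 = -54 + U + u)
(10*(-11) + T(-3, 1/1))/F(-1, -12) = (10*(-11) + (-54 + 1/1 - 3))/(sqrt((-12)**2 + (-1)**2)) = (-110 + (-54 + 1 - 3))/(sqrt(144 + 1)) = (-110 - 56)/(sqrt(145)) = -166*sqrt(145)/145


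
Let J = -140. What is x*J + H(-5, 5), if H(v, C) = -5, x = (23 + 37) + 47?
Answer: -14985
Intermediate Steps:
x = 107 (x = 60 + 47 = 107)
x*J + H(-5, 5) = 107*(-140) - 5 = -14980 - 5 = -14985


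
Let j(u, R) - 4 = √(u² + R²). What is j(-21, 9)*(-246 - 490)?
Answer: -2944 - 2208*√58 ≈ -19760.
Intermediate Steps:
j(u, R) = 4 + √(R² + u²) (j(u, R) = 4 + √(u² + R²) = 4 + √(R² + u²))
j(-21, 9)*(-246 - 490) = (4 + √(9² + (-21)²))*(-246 - 490) = (4 + √(81 + 441))*(-736) = (4 + √522)*(-736) = (4 + 3*√58)*(-736) = -2944 - 2208*√58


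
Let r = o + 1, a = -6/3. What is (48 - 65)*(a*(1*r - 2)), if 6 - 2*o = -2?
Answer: 102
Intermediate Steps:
o = 4 (o = 3 - ½*(-2) = 3 + 1 = 4)
a = -2 (a = -6*⅓ = -2)
r = 5 (r = 4 + 1 = 5)
(48 - 65)*(a*(1*r - 2)) = (48 - 65)*(-2*(1*5 - 2)) = -(-34)*(5 - 2) = -(-34)*3 = -17*(-6) = 102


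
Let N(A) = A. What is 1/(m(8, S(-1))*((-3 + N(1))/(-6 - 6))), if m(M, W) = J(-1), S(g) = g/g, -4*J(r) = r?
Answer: 24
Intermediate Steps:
J(r) = -r/4
S(g) = 1
m(M, W) = 1/4 (m(M, W) = -1/4*(-1) = 1/4)
1/(m(8, S(-1))*((-3 + N(1))/(-6 - 6))) = 1/(((-3 + 1)/(-6 - 6))/4) = 1/((-2/(-12))/4) = 1/((-2*(-1/12))/4) = 1/((1/4)*(1/6)) = 1/(1/24) = 24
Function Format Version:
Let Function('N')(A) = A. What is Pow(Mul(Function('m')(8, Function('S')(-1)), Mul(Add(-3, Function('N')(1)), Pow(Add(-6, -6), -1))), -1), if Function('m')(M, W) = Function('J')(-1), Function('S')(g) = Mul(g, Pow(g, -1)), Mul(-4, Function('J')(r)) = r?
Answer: 24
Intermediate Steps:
Function('J')(r) = Mul(Rational(-1, 4), r)
Function('S')(g) = 1
Function('m')(M, W) = Rational(1, 4) (Function('m')(M, W) = Mul(Rational(-1, 4), -1) = Rational(1, 4))
Pow(Mul(Function('m')(8, Function('S')(-1)), Mul(Add(-3, Function('N')(1)), Pow(Add(-6, -6), -1))), -1) = Pow(Mul(Rational(1, 4), Mul(Add(-3, 1), Pow(Add(-6, -6), -1))), -1) = Pow(Mul(Rational(1, 4), Mul(-2, Pow(-12, -1))), -1) = Pow(Mul(Rational(1, 4), Mul(-2, Rational(-1, 12))), -1) = Pow(Mul(Rational(1, 4), Rational(1, 6)), -1) = Pow(Rational(1, 24), -1) = 24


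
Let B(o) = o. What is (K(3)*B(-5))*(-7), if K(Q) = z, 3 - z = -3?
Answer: 210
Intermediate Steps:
z = 6 (z = 3 - 1*(-3) = 3 + 3 = 6)
K(Q) = 6
(K(3)*B(-5))*(-7) = (6*(-5))*(-7) = -30*(-7) = 210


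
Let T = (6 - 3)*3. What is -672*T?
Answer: -6048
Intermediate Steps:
T = 9 (T = 3*3 = 9)
-672*T = -672*9 = -6048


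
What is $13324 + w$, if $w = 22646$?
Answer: $35970$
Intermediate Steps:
$13324 + w = 13324 + 22646 = 35970$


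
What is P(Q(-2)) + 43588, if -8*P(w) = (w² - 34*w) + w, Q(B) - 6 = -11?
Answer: 174257/4 ≈ 43564.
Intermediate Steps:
Q(B) = -5 (Q(B) = 6 - 11 = -5)
P(w) = -w²/8 + 33*w/8 (P(w) = -((w² - 34*w) + w)/8 = -(w² - 33*w)/8 = -w²/8 + 33*w/8)
P(Q(-2)) + 43588 = (⅛)*(-5)*(33 - 1*(-5)) + 43588 = (⅛)*(-5)*(33 + 5) + 43588 = (⅛)*(-5)*38 + 43588 = -95/4 + 43588 = 174257/4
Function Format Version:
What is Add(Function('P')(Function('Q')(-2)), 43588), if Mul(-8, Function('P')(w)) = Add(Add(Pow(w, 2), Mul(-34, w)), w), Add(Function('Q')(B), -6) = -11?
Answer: Rational(174257, 4) ≈ 43564.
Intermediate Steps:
Function('Q')(B) = -5 (Function('Q')(B) = Add(6, -11) = -5)
Function('P')(w) = Add(Mul(Rational(-1, 8), Pow(w, 2)), Mul(Rational(33, 8), w)) (Function('P')(w) = Mul(Rational(-1, 8), Add(Add(Pow(w, 2), Mul(-34, w)), w)) = Mul(Rational(-1, 8), Add(Pow(w, 2), Mul(-33, w))) = Add(Mul(Rational(-1, 8), Pow(w, 2)), Mul(Rational(33, 8), w)))
Add(Function('P')(Function('Q')(-2)), 43588) = Add(Mul(Rational(1, 8), -5, Add(33, Mul(-1, -5))), 43588) = Add(Mul(Rational(1, 8), -5, Add(33, 5)), 43588) = Add(Mul(Rational(1, 8), -5, 38), 43588) = Add(Rational(-95, 4), 43588) = Rational(174257, 4)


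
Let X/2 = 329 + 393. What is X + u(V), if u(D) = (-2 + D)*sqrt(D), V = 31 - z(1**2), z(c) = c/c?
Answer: 1444 + 28*sqrt(30) ≈ 1597.4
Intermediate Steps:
z(c) = 1
X = 1444 (X = 2*(329 + 393) = 2*722 = 1444)
V = 30 (V = 31 - 1*1 = 31 - 1 = 30)
u(D) = sqrt(D)*(-2 + D)
X + u(V) = 1444 + sqrt(30)*(-2 + 30) = 1444 + sqrt(30)*28 = 1444 + 28*sqrt(30)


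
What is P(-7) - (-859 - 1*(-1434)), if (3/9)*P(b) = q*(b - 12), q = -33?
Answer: 1306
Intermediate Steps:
P(b) = 1188 - 99*b (P(b) = 3*(-33*(b - 12)) = 3*(-33*(-12 + b)) = 3*(396 - 33*b) = 1188 - 99*b)
P(-7) - (-859 - 1*(-1434)) = (1188 - 99*(-7)) - (-859 - 1*(-1434)) = (1188 + 693) - (-859 + 1434) = 1881 - 1*575 = 1881 - 575 = 1306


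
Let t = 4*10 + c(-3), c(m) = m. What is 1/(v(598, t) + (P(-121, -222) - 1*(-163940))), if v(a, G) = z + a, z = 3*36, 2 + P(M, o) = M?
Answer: 1/164523 ≈ 6.0782e-6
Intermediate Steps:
P(M, o) = -2 + M
z = 108
t = 37 (t = 4*10 - 3 = 40 - 3 = 37)
v(a, G) = 108 + a
1/(v(598, t) + (P(-121, -222) - 1*(-163940))) = 1/((108 + 598) + ((-2 - 121) - 1*(-163940))) = 1/(706 + (-123 + 163940)) = 1/(706 + 163817) = 1/164523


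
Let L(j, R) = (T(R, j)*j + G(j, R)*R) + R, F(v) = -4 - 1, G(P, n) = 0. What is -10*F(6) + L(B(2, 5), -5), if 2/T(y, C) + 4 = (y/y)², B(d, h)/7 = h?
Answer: 65/3 ≈ 21.667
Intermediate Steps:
F(v) = -5
B(d, h) = 7*h
T(y, C) = -⅔ (T(y, C) = 2/(-4 + (y/y)²) = 2/(-4 + 1²) = 2/(-4 + 1) = 2/(-3) = 2*(-⅓) = -⅔)
L(j, R) = R - 2*j/3 (L(j, R) = (-2*j/3 + 0*R) + R = (-2*j/3 + 0) + R = -2*j/3 + R = R - 2*j/3)
-10*F(6) + L(B(2, 5), -5) = -10*(-5) + (-5 - 14*5/3) = 50 + (-5 - ⅔*35) = 50 + (-5 - 70/3) = 50 - 85/3 = 65/3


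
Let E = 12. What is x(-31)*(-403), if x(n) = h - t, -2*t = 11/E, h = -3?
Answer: 24583/24 ≈ 1024.3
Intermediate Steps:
t = -11/24 (t = -11/(2*12) = -½*11/12 = -11/24 ≈ -0.45833)
x(n) = -61/24 (x(n) = -3 - 1*(-11/24) = -3 + 11/24 = -61/24)
x(-31)*(-403) = -61/24*(-403) = 24583/24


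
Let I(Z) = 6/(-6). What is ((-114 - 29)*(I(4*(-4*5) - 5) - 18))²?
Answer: 7382089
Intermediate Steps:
I(Z) = -1 (I(Z) = 6*(-⅙) = -1)
((-114 - 29)*(I(4*(-4*5) - 5) - 18))² = ((-114 - 29)*(-1 - 18))² = (-143*(-19))² = 2717² = 7382089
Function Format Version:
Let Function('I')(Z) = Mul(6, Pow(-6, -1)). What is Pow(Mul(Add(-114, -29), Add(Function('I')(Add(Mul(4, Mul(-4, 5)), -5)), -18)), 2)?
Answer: 7382089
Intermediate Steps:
Function('I')(Z) = -1 (Function('I')(Z) = Mul(6, Rational(-1, 6)) = -1)
Pow(Mul(Add(-114, -29), Add(Function('I')(Add(Mul(4, Mul(-4, 5)), -5)), -18)), 2) = Pow(Mul(Add(-114, -29), Add(-1, -18)), 2) = Pow(Mul(-143, -19), 2) = Pow(2717, 2) = 7382089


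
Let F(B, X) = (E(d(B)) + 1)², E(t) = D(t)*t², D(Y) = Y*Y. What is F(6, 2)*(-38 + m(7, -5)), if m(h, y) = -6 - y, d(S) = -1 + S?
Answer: -15283164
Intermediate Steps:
D(Y) = Y²
E(t) = t⁴ (E(t) = t²*t² = t⁴)
F(B, X) = (1 + (-1 + B)⁴)² (F(B, X) = ((-1 + B)⁴ + 1)² = (1 + (-1 + B)⁴)²)
F(6, 2)*(-38 + m(7, -5)) = (1 + (-1 + 6)⁴)²*(-38 + (-6 - 1*(-5))) = (1 + 5⁴)²*(-38 + (-6 + 5)) = (1 + 625)²*(-38 - 1) = 626²*(-39) = 391876*(-39) = -15283164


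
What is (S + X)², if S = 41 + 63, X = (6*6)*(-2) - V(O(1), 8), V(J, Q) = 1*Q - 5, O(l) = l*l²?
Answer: 841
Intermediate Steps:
O(l) = l³
V(J, Q) = -5 + Q (V(J, Q) = Q - 5 = -5 + Q)
X = -75 (X = (6*6)*(-2) - (-5 + 8) = 36*(-2) - 1*3 = -72 - 3 = -75)
S = 104
(S + X)² = (104 - 75)² = 29² = 841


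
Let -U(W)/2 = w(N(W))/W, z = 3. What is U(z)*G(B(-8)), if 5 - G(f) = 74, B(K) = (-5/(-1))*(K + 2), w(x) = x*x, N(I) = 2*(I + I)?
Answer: 6624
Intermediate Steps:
N(I) = 4*I (N(I) = 2*(2*I) = 4*I)
w(x) = x²
B(K) = 10 + 5*K (B(K) = (-5*(-1))*(2 + K) = 5*(2 + K) = 10 + 5*K)
U(W) = -32*W (U(W) = -2*(4*W)²/W = -2*16*W²/W = -32*W)
G(f) = -69 (G(f) = 5 - 1*74 = 5 - 74 = -69)
U(z)*G(B(-8)) = -32*3*(-69) = -96*(-69) = 6624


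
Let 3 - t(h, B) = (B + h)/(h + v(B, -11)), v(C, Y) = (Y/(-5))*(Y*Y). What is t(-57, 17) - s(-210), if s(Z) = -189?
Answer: 100516/523 ≈ 192.19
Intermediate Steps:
v(C, Y) = -Y**3/5 (v(C, Y) = (Y*(-1/5))*Y**2 = (-Y/5)*Y**2 = -Y**3/5)
t(h, B) = 3 - (B + h)/(1331/5 + h) (t(h, B) = 3 - (B + h)/(h - 1/5*(-11)**3) = 3 - (B + h)/(h - 1/5*(-1331)) = 3 - (B + h)/(h + 1331/5) = 3 - (B + h)/(1331/5 + h))
t(-57, 17) - s(-210) = (3993 - 5*17 + 10*(-57))/(1331 + 5*(-57)) - 1*(-189) = (3993 - 85 - 570)/(1331 - 285) + 189 = 3338/1046 + 189 = (1/1046)*3338 + 189 = 1669/523 + 189 = 100516/523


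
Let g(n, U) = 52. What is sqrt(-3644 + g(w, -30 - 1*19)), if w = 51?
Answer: 2*I*sqrt(898) ≈ 59.933*I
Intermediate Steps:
sqrt(-3644 + g(w, -30 - 1*19)) = sqrt(-3644 + 52) = sqrt(-3592) = 2*I*sqrt(898)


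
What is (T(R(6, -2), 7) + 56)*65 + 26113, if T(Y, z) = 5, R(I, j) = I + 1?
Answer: 30078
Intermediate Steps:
R(I, j) = 1 + I
(T(R(6, -2), 7) + 56)*65 + 26113 = (5 + 56)*65 + 26113 = 61*65 + 26113 = 3965 + 26113 = 30078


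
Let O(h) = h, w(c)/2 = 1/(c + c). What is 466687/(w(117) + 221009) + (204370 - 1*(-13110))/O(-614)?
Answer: -2795041861607/7938422578 ≈ -352.09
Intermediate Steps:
w(c) = 1/c (w(c) = 2/(c + c) = 2/((2*c)) = 2*(1/(2*c)) = 1/c)
466687/(w(117) + 221009) + (204370 - 1*(-13110))/O(-614) = 466687/(1/117 + 221009) + (204370 - 1*(-13110))/(-614) = 466687/(1/117 + 221009) + (204370 + 13110)*(-1/614) = 466687/(25858054/117) + 217480*(-1/614) = 466687*(117/25858054) - 108740/307 = 54602379/25858054 - 108740/307 = -2795041861607/7938422578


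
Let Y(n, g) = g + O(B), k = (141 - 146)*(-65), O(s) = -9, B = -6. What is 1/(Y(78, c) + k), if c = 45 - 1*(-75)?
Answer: 1/436 ≈ 0.0022936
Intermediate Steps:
c = 120 (c = 45 + 75 = 120)
k = 325 (k = -5*(-65) = 325)
Y(n, g) = -9 + g (Y(n, g) = g - 9 = -9 + g)
1/(Y(78, c) + k) = 1/((-9 + 120) + 325) = 1/(111 + 325) = 1/436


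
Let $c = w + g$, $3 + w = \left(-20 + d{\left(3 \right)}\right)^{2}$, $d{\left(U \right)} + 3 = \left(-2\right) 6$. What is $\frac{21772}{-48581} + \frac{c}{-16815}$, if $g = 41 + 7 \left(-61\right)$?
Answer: $- \frac{21405784}{42994185} \approx -0.49788$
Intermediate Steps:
$g = -386$ ($g = 41 - 427 = -386$)
$d{\left(U \right)} = -15$ ($d{\left(U \right)} = -3 - 12 = -15$)
$w = 1222$ ($w = -3 + \left(-20 - 15\right)^{2} = -3 + \left(-35\right)^{2} = -3 + 1225 = 1222$)
$c = 836$ ($c = 1222 - 386 = 836$)
$\frac{21772}{-48581} + \frac{c}{-16815} = \frac{21772}{-48581} + \frac{836}{-16815} = 21772 \left(- \frac{1}{48581}\right) + 836 \left(- \frac{1}{16815}\right) = - \frac{21772}{48581} - \frac{44}{885} = - \frac{21405784}{42994185}$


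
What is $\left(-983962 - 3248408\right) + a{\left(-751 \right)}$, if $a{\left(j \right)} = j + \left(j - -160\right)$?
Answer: $-4233712$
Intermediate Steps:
$a{\left(j \right)} = 160 + 2 j$ ($a{\left(j \right)} = j + \left(j + 160\right) = j + \left(160 + j\right) = 160 + 2 j$)
$\left(-983962 - 3248408\right) + a{\left(-751 \right)} = \left(-983962 - 3248408\right) + \left(160 + 2 \left(-751\right)\right) = -4232370 + \left(160 - 1502\right) = -4232370 - 1342 = -4233712$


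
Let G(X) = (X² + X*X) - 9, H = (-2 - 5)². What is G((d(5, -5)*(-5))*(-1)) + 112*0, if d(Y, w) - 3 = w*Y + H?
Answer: 36441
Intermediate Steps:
H = 49 (H = (-7)² = 49)
d(Y, w) = 52 + Y*w (d(Y, w) = 3 + (w*Y + 49) = 3 + (Y*w + 49) = 3 + (49 + Y*w) = 52 + Y*w)
G(X) = -9 + 2*X² (G(X) = (X² + X²) - 9 = 2*X² - 9 = -9 + 2*X²)
G((d(5, -5)*(-5))*(-1)) + 112*0 = (-9 + 2*(((52 + 5*(-5))*(-5))*(-1))²) + 112*0 = (-9 + 2*(((52 - 25)*(-5))*(-1))²) + 0 = (-9 + 2*((27*(-5))*(-1))²) + 0 = (-9 + 2*(-135*(-1))²) + 0 = (-9 + 2*135²) + 0 = (-9 + 2*18225) + 0 = (-9 + 36450) + 0 = 36441 + 0 = 36441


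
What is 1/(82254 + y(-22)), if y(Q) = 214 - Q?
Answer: 1/82490 ≈ 1.2123e-5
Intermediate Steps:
1/(82254 + y(-22)) = 1/(82254 + (214 - 1*(-22))) = 1/(82254 + (214 + 22)) = 1/(82254 + 236) = 1/82490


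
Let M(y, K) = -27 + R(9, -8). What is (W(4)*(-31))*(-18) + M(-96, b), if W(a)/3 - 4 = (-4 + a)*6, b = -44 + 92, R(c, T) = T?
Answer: 6661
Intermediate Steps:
b = 48
M(y, K) = -35 (M(y, K) = -27 - 8 = -35)
W(a) = -60 + 18*a (W(a) = 12 + 3*((-4 + a)*6) = 12 + 3*(-24 + 6*a) = 12 + (-72 + 18*a) = -60 + 18*a)
(W(4)*(-31))*(-18) + M(-96, b) = ((-60 + 18*4)*(-31))*(-18) - 35 = ((-60 + 72)*(-31))*(-18) - 35 = (12*(-31))*(-18) - 35 = -372*(-18) - 35 = 6696 - 35 = 6661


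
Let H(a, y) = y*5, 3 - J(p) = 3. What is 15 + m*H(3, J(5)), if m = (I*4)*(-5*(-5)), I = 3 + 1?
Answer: 15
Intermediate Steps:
I = 4
J(p) = 0 (J(p) = 3 - 1*3 = 3 - 3 = 0)
H(a, y) = 5*y
m = 400 (m = (4*4)*(-5*(-5)) = 16*25 = 400)
15 + m*H(3, J(5)) = 15 + 400*(5*0) = 15 + 400*0 = 15 + 0 = 15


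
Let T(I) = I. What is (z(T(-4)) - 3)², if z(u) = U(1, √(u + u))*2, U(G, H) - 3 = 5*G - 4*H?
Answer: (13 - 16*I*√2)² ≈ -343.0 - 588.31*I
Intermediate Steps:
U(G, H) = 3 - 4*H + 5*G (U(G, H) = 3 + (5*G - 4*H) = 3 + (-4*H + 5*G) = 3 - 4*H + 5*G)
z(u) = 16 - 8*√2*√u (z(u) = (3 - 4*√(u + u) + 5*1)*2 = (3 - 4*√2*√u + 5)*2 = (8 - 4*√2*√u)*2 = 16 - 8*√2*√u)
(z(T(-4)) - 3)² = ((16 - 8*√2*√(-4)) - 3)² = ((16 - 8*√2*2*I) - 3)² = ((16 - 16*I*√2) - 3)² = (13 - 16*I*√2)²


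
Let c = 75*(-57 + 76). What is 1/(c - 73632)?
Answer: -1/72207 ≈ -1.3849e-5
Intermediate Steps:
c = 1425 (c = 75*19 = 1425)
1/(c - 73632) = 1/(1425 - 73632) = 1/(-72207) = -1/72207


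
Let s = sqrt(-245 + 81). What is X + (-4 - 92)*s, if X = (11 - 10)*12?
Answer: 12 - 192*I*sqrt(41) ≈ 12.0 - 1229.4*I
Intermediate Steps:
s = 2*I*sqrt(41) (s = sqrt(-164) = 2*I*sqrt(41) ≈ 12.806*I)
X = 12 (X = 1*12 = 12)
X + (-4 - 92)*s = 12 + (-4 - 92)*(2*I*sqrt(41)) = 12 - 192*I*sqrt(41)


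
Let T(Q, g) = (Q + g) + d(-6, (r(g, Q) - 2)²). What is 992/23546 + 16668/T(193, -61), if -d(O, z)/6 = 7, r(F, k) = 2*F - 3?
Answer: 10904278/58865 ≈ 185.24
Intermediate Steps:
r(F, k) = -3 + 2*F
d(O, z) = -42 (d(O, z) = -6*7 = -42)
T(Q, g) = -42 + Q + g (T(Q, g) = (Q + g) - 42 = -42 + Q + g)
992/23546 + 16668/T(193, -61) = 992/23546 + 16668/(-42 + 193 - 61) = 992*(1/23546) + 16668/90 = 496/11773 + 16668*(1/90) = 496/11773 + 926/5 = 10904278/58865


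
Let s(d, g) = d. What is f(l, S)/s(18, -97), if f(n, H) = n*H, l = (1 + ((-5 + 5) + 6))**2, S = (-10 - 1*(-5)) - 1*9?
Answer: -343/9 ≈ -38.111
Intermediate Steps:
S = -14 (S = (-10 + 5) - 9 = -5 - 9 = -14)
l = 49 (l = (1 + (0 + 6))**2 = (1 + 6)**2 = 7**2 = 49)
f(n, H) = H*n
f(l, S)/s(18, -97) = -14*49/18 = -686*1/18 = -343/9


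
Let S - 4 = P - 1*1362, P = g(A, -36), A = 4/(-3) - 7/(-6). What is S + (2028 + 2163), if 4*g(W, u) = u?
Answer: 2824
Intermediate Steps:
A = -1/6 (A = 4*(-1/3) - 7*(-1/6) = -4/3 + 7/6 = -1/6 ≈ -0.16667)
g(W, u) = u/4
P = -9 (P = (1/4)*(-36) = -9)
S = -1367 (S = 4 + (-9 - 1*1362) = 4 + (-9 - 1362) = 4 - 1371 = -1367)
S + (2028 + 2163) = -1367 + (2028 + 2163) = -1367 + 4191 = 2824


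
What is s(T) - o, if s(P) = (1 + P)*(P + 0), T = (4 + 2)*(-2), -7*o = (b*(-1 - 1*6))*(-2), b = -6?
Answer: 120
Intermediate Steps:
o = 12 (o = -(-6*(-1 - 1*6))*(-2)/7 = -(-6*(-1 - 6))*(-2)/7 = -(-6*(-7))*(-2)/7 = -6*(-2) = -1/7*(-84) = 12)
T = -12 (T = 6*(-2) = -12)
s(P) = P*(1 + P) (s(P) = (1 + P)*P = P*(1 + P))
s(T) - o = -12*(1 - 12) - 1*12 = -12*(-11) - 12 = 132 - 12 = 120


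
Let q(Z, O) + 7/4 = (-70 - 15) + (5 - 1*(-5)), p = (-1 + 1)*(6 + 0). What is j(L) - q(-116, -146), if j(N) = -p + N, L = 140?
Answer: 867/4 ≈ 216.75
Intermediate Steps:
p = 0 (p = 0*6 = 0)
q(Z, O) = -307/4 (q(Z, O) = -7/4 + ((-70 - 15) + (5 - 1*(-5))) = -7/4 + (-85 + (5 + 5)) = -7/4 + (-85 + 10) = -7/4 - 75 = -307/4)
j(N) = N (j(N) = -1*0 + N = 0 + N = N)
j(L) - q(-116, -146) = 140 - 1*(-307/4) = 140 + 307/4 = 867/4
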